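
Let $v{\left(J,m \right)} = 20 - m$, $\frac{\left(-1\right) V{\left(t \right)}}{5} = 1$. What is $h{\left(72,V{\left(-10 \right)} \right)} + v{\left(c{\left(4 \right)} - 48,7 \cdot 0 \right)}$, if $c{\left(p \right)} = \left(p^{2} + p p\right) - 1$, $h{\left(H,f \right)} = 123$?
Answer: $143$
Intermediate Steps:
$V{\left(t \right)} = -5$ ($V{\left(t \right)} = \left(-5\right) 1 = -5$)
$c{\left(p \right)} = -1 + 2 p^{2}$ ($c{\left(p \right)} = \left(p^{2} + p^{2}\right) - 1 = 2 p^{2} - 1 = -1 + 2 p^{2}$)
$h{\left(72,V{\left(-10 \right)} \right)} + v{\left(c{\left(4 \right)} - 48,7 \cdot 0 \right)} = 123 + \left(20 - 7 \cdot 0\right) = 123 + \left(20 - 0\right) = 123 + \left(20 + 0\right) = 123 + 20 = 143$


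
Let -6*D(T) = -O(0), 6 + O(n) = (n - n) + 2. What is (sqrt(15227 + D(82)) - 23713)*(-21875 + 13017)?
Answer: 210049754 - 8858*sqrt(137037)/3 ≈ 2.0896e+8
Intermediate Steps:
O(n) = -4 (O(n) = -6 + ((n - n) + 2) = -6 + (0 + 2) = -6 + 2 = -4)
D(T) = -2/3 (D(T) = -(-1)*(-4)/6 = -1/6*4 = -2/3)
(sqrt(15227 + D(82)) - 23713)*(-21875 + 13017) = (sqrt(15227 - 2/3) - 23713)*(-21875 + 13017) = (sqrt(45679/3) - 23713)*(-8858) = (sqrt(137037)/3 - 23713)*(-8858) = (-23713 + sqrt(137037)/3)*(-8858) = 210049754 - 8858*sqrt(137037)/3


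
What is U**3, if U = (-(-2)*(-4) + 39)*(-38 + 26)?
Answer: -51478848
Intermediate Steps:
U = -372 (U = (-2*4 + 39)*(-12) = (-8 + 39)*(-12) = 31*(-12) = -372)
U**3 = (-372)**3 = -51478848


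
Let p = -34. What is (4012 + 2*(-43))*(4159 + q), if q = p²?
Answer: 20866690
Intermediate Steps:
q = 1156 (q = (-34)² = 1156)
(4012 + 2*(-43))*(4159 + q) = (4012 + 2*(-43))*(4159 + 1156) = (4012 - 86)*5315 = 3926*5315 = 20866690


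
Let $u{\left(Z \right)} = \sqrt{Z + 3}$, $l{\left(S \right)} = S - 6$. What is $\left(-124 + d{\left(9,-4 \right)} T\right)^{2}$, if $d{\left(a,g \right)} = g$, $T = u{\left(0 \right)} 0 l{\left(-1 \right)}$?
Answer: $15376$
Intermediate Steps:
$l{\left(S \right)} = -6 + S$ ($l{\left(S \right)} = S - 6 = -6 + S$)
$u{\left(Z \right)} = \sqrt{3 + Z}$
$T = 0$ ($T = \sqrt{3 + 0} \cdot 0 \left(-6 - 1\right) = \sqrt{3} \cdot 0 \left(-7\right) = 0 \left(-7\right) = 0$)
$\left(-124 + d{\left(9,-4 \right)} T\right)^{2} = \left(-124 - 0\right)^{2} = \left(-124 + 0\right)^{2} = \left(-124\right)^{2} = 15376$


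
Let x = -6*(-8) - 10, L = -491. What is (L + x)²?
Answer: 205209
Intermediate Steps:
x = 38 (x = 48 - 10 = 38)
(L + x)² = (-491 + 38)² = (-453)² = 205209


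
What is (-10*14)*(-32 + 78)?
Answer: -6440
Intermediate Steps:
(-10*14)*(-32 + 78) = -140*46 = -6440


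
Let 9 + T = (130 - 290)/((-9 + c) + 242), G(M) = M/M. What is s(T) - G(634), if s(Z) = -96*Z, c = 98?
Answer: 301013/331 ≈ 909.40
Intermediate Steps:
G(M) = 1
T = -3139/331 (T = -9 + (130 - 290)/((-9 + 98) + 242) = -9 - 160/(89 + 242) = -9 - 160/331 = -3139/331 ≈ -9.4834)
s(T) - G(634) = -96*(-3139/331) - 1*1 = 301344/331 - 1 = 301013/331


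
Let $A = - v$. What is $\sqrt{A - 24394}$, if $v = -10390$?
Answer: $6 i \sqrt{389} \approx 118.34 i$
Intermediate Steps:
$A = 10390$ ($A = \left(-1\right) \left(-10390\right) = 10390$)
$\sqrt{A - 24394} = \sqrt{10390 - 24394} = \sqrt{-14004} = 6 i \sqrt{389}$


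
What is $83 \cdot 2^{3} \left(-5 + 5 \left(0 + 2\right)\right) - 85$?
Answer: $3235$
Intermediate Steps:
$83 \cdot 2^{3} \left(-5 + 5 \left(0 + 2\right)\right) - 85 = 83 \cdot 8 \left(-5 + 5 \cdot 2\right) - 85 = 83 \cdot 8 \left(-5 + 10\right) - 85 = 83 \cdot 8 \cdot 5 - 85 = 83 \cdot 40 - 85 = 3320 - 85 = 3235$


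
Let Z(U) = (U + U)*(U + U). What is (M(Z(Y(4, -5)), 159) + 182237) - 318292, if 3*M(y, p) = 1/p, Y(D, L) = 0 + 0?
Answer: -64898234/477 ≈ -1.3606e+5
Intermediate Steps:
Y(D, L) = 0
Z(U) = 4*U² (Z(U) = (2*U)*(2*U) = 4*U²)
M(y, p) = 1/(3*p)
(M(Z(Y(4, -5)), 159) + 182237) - 318292 = ((⅓)/159 + 182237) - 318292 = ((⅓)*(1/159) + 182237) - 318292 = (1/477 + 182237) - 318292 = 86927050/477 - 318292 = -64898234/477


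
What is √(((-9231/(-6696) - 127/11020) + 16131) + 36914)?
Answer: √55716616124489890/1024860 ≈ 230.32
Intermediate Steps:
√(((-9231/(-6696) - 127/11020) + 16131) + 36914) = √(((-9231*(-1/6696) - 127*1/11020) + 16131) + 36914) = √(((3077/2232 - 127/11020) + 16131) + 36914) = √((8406269/6149160 + 16131) + 36914) = √(99200506229/6149160 + 36914) = √(326190598469/6149160) = √55716616124489890/1024860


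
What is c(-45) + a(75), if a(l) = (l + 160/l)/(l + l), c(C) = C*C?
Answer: 4557407/2250 ≈ 2025.5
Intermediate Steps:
c(C) = C²
a(l) = (l + 160/l)/(2*l) (a(l) = (l + 160/l)/((2*l)) = (l + 160/l)*(1/(2*l)) = (l + 160/l)/(2*l))
c(-45) + a(75) = (-45)² + (½ + 80/75²) = 2025 + (½ + 80*(1/5625)) = 2025 + (½ + 16/1125) = 2025 + 1157/2250 = 4557407/2250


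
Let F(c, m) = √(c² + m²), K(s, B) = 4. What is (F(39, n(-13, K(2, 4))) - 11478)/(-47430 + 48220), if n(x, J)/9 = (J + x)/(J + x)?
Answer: -5739/395 + 3*√178/790 ≈ -14.478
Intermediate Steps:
n(x, J) = 9 (n(x, J) = 9*((J + x)/(J + x)) = 9*1 = 9)
(F(39, n(-13, K(2, 4))) - 11478)/(-47430 + 48220) = (√(39² + 9²) - 11478)/(-47430 + 48220) = (√(1521 + 81) - 11478)/790 = (√1602 - 11478)*(1/790) = (3*√178 - 11478)*(1/790) = (-11478 + 3*√178)*(1/790) = -5739/395 + 3*√178/790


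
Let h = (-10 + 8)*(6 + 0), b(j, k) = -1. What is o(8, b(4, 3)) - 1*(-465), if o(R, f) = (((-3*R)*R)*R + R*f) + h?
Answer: -1091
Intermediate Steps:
h = -12 (h = -2*6 = -12)
o(R, f) = -12 - 3*R³ + R*f (o(R, f) = (((-3*R)*R)*R + R*f) - 12 = ((-3*R²)*R + R*f) - 12 = (-3*R³ + R*f) - 12 = -12 - 3*R³ + R*f)
o(8, b(4, 3)) - 1*(-465) = (-12 - 3*8³ + 8*(-1)) - 1*(-465) = (-12 - 3*512 - 8) + 465 = (-12 - 1536 - 8) + 465 = -1556 + 465 = -1091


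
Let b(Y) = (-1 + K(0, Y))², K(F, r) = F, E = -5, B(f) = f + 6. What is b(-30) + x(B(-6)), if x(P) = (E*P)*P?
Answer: 1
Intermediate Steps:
B(f) = 6 + f
x(P) = -5*P² (x(P) = (-5*P)*P = -5*P²)
b(Y) = 1 (b(Y) = (-1 + 0)² = (-1)² = 1)
b(-30) + x(B(-6)) = 1 - 5*(6 - 6)² = 1 - 5*0² = 1 - 5*0 = 1 + 0 = 1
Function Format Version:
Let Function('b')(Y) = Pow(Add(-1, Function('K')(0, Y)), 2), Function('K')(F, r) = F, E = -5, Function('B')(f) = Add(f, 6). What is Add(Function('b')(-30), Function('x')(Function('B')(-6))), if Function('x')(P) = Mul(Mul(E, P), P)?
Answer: 1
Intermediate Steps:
Function('B')(f) = Add(6, f)
Function('x')(P) = Mul(-5, Pow(P, 2)) (Function('x')(P) = Mul(Mul(-5, P), P) = Mul(-5, Pow(P, 2)))
Function('b')(Y) = 1 (Function('b')(Y) = Pow(Add(-1, 0), 2) = Pow(-1, 2) = 1)
Add(Function('b')(-30), Function('x')(Function('B')(-6))) = Add(1, Mul(-5, Pow(Add(6, -6), 2))) = Add(1, Mul(-5, Pow(0, 2))) = Add(1, Mul(-5, 0)) = Add(1, 0) = 1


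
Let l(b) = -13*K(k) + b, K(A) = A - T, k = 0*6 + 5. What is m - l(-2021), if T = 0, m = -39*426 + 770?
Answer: -13758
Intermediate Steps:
m = -15844 (m = -16614 + 770 = -15844)
k = 5 (k = 0 + 5 = 5)
K(A) = A (K(A) = A - 1*0 = A + 0 = A)
l(b) = -65 + b (l(b) = -13*5 + b = -65 + b)
m - l(-2021) = -15844 - (-65 - 2021) = -15844 - 1*(-2086) = -15844 + 2086 = -13758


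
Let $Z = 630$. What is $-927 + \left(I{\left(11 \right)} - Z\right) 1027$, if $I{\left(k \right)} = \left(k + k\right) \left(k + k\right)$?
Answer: $-150869$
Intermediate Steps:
$I{\left(k \right)} = 4 k^{2}$ ($I{\left(k \right)} = 2 k 2 k = 4 k^{2}$)
$-927 + \left(I{\left(11 \right)} - Z\right) 1027 = -927 + \left(4 \cdot 11^{2} - 630\right) 1027 = -927 + \left(4 \cdot 121 - 630\right) 1027 = -927 + \left(484 - 630\right) 1027 = -927 - 149942 = -150869$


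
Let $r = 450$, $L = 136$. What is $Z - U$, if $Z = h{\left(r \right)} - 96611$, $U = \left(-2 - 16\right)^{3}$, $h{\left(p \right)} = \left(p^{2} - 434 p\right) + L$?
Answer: $-83443$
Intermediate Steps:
$h{\left(p \right)} = 136 + p^{2} - 434 p$ ($h{\left(p \right)} = \left(p^{2} - 434 p\right) + 136 = 136 + p^{2} - 434 p$)
$U = -5832$ ($U = \left(-2 - 16\right)^{3} = \left(-18\right)^{3} = -5832$)
$Z = -89275$ ($Z = \left(136 + 450^{2} - 195300\right) - 96611 = \left(136 + 202500 - 195300\right) - 96611 = 7336 - 96611 = -89275$)
$Z - U = -89275 - -5832 = -89275 + 5832 = -83443$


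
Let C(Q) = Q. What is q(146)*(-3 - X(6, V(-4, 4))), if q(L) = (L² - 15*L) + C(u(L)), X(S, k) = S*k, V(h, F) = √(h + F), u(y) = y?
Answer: -57816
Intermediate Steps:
V(h, F) = √(F + h)
q(L) = L² - 14*L (q(L) = (L² - 15*L) + L = L² - 14*L)
q(146)*(-3 - X(6, V(-4, 4))) = (146*(-14 + 146))*(-3 - 6*√(4 - 4)) = (146*132)*(-3 - 6*√0) = 19272*(-3 - 6*0) = 19272*(-3 - 1*0) = 19272*(-3 + 0) = 19272*(-3) = -57816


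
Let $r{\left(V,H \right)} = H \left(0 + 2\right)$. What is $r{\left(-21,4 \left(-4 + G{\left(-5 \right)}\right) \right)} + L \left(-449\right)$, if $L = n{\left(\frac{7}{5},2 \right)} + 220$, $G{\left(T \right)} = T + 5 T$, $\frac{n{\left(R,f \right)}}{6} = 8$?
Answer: $-120604$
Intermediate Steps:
$n{\left(R,f \right)} = 48$ ($n{\left(R,f \right)} = 6 \cdot 8 = 48$)
$G{\left(T \right)} = 6 T$
$r{\left(V,H \right)} = 2 H$ ($r{\left(V,H \right)} = H 2 = 2 H$)
$L = 268$ ($L = 48 + 220 = 268$)
$r{\left(-21,4 \left(-4 + G{\left(-5 \right)}\right) \right)} + L \left(-449\right) = 2 \cdot 4 \left(-4 + 6 \left(-5\right)\right) + 268 \left(-449\right) = 2 \cdot 4 \left(-4 - 30\right) - 120332 = 2 \cdot 4 \left(-34\right) - 120332 = 2 \left(-136\right) - 120332 = -272 - 120332 = -120604$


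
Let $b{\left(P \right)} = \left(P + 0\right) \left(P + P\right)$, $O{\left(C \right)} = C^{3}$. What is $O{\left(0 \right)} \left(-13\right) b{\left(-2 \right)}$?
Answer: $0$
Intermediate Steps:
$b{\left(P \right)} = 2 P^{2}$ ($b{\left(P \right)} = P 2 P = 2 P^{2}$)
$O{\left(0 \right)} \left(-13\right) b{\left(-2 \right)} = 0^{3} \left(-13\right) 2 \left(-2\right)^{2} = 0 \left(-13\right) 2 \cdot 4 = 0 \cdot 8 = 0$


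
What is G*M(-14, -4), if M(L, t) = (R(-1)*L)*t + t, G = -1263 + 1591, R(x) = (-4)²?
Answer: 292576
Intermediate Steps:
R(x) = 16
G = 328
M(L, t) = t + 16*L*t (M(L, t) = (16*L)*t + t = 16*L*t + t = t + 16*L*t)
G*M(-14, -4) = 328*(-4*(1 + 16*(-14))) = 328*(-4*(1 - 224)) = 328*(-4*(-223)) = 328*892 = 292576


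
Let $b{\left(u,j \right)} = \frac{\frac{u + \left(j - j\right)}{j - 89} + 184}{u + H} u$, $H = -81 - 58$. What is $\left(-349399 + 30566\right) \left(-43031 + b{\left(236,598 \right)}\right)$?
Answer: $\frac{670318022623483}{49373} \approx 1.3577 \cdot 10^{10}$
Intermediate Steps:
$H = -139$
$b{\left(u,j \right)} = \frac{u \left(184 + \frac{u}{-89 + j}\right)}{-139 + u}$ ($b{\left(u,j \right)} = \frac{\frac{u + \left(j - j\right)}{j - 89} + 184}{u - 139} u = \frac{\frac{u + 0}{-89 + j} + 184}{-139 + u} u = \frac{\frac{u}{-89 + j} + 184}{-139 + u} u = \frac{184 + \frac{u}{-89 + j}}{-139 + u} u = \frac{u \left(184 + \frac{u}{-89 + j}\right)}{-139 + u}$)
$\left(-349399 + 30566\right) \left(-43031 + b{\left(236,598 \right)}\right) = \left(-349399 + 30566\right) \left(-43031 + \frac{236 \left(-16376 + 236 + 184 \cdot 598\right)}{12371 - 83122 - 21004 + 598 \cdot 236}\right) = - 318833 \left(-43031 + \frac{236 \left(-16376 + 236 + 110032\right)}{12371 - 83122 - 21004 + 141128}\right) = - 318833 \left(-43031 + 236 \cdot \frac{1}{49373} \cdot 93892\right) = - 318833 \left(-43031 + \frac{22158512}{49373}\right) = \left(-318833\right) \left(- \frac{2102411051}{49373}\right) = \frac{670318022623483}{49373}$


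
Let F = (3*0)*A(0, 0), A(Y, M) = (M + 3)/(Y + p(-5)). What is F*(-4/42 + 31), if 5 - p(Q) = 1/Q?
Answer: 0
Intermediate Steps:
p(Q) = 5 - 1/Q
A(Y, M) = (3 + M)/(26/5 + Y) (A(Y, M) = (M + 3)/(Y + (5 - 1/(-5))) = (3 + M)/(Y + (5 - 1*(-⅕))) = (3 + M)/(Y + (5 + ⅕)) = (3 + M)/(Y + 26/5) = (3 + M)/(26/5 + Y))
F = 0 (F = (3*0)*(5*(3 + 0)/(26 + 5*0)) = 0*(5*3/(26 + 0)) = 0*(5*3/26) = 0*(5*(1/26)*3) = 0*(15/26) = 0)
F*(-4/42 + 31) = 0*(-4/42 + 31) = 0*(-4*1/42 + 31) = 0*(-2/21 + 31) = 0*(649/21) = 0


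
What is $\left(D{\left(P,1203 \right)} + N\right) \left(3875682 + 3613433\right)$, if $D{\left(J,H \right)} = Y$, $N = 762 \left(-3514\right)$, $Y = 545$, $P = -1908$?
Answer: $-20049282016145$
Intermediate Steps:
$N = -2677668$
$D{\left(J,H \right)} = 545$
$\left(D{\left(P,1203 \right)} + N\right) \left(3875682 + 3613433\right) = \left(545 - 2677668\right) \left(3875682 + 3613433\right) = \left(-2677123\right) 7489115 = -20049282016145$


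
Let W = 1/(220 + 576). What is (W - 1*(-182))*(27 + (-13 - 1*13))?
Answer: 144873/796 ≈ 182.00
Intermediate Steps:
W = 1/796 ≈ 0.0012563
(W - 1*(-182))*(27 + (-13 - 1*13)) = (1/796 - 1*(-182))*(27 + (-13 - 1*13)) = (1/796 + 182)*(27 + (-13 - 13)) = 144873*(27 - 26)/796 = (144873/796)*1 = 144873/796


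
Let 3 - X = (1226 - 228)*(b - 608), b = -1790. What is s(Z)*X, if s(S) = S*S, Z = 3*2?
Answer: 86155452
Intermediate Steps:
X = 2393207 (X = 3 - (1226 - 228)*(-1790 - 608) = 3 - 998*(-2398) = 3 - 1*(-2393204) = 3 + 2393204 = 2393207)
Z = 6
s(S) = S²
s(Z)*X = 6²*2393207 = 36*2393207 = 86155452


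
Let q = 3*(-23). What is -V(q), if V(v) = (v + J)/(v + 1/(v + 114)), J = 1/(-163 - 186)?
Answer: -541845/541648 ≈ -1.0004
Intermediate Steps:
q = -69
J = -1/349 (J = 1/(-349) = -1/349 ≈ -0.0028653)
V(v) = (-1/349 + v)/(v + 1/(114 + v)) (V(v) = (v - 1/349)/(v + 1/(v + 114)) = (-1/349 + v)/(v + 1/(114 + v)))
-V(q) = -(-114 + 349*(-69)² + 39785*(-69))/(349*(1 + (-69)² + 114*(-69))) = -(-114 + 349*4761 - 2745165)/(349*(1 + 4761 - 7866)) = -(-114 + 1661589 - 2745165)/(349*(-3104)) = -(-1)*(-1083690)/(349*3104) = -1*541845/541648 = -541845/541648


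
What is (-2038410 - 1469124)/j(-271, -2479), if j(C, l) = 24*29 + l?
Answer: 3507534/1783 ≈ 1967.2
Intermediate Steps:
j(C, l) = 696 + l
(-2038410 - 1469124)/j(-271, -2479) = (-2038410 - 1469124)/(696 - 2479) = -3507534/(-1783) = -3507534*(-1/1783) = 3507534/1783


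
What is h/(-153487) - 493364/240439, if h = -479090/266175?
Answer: -4031195221482878/1964598323315355 ≈ -2.0519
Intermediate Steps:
h = -95818/53235 (h = -479090*1/266175 = -95818/53235 ≈ -1.7999)
h/(-153487) - 493364/240439 = -95818/53235/(-153487) - 493364/240439 = -95818/53235*(-1/153487) - 493364*1/240439 = 95818/8170880445 - 493364/240439 = -4031195221482878/1964598323315355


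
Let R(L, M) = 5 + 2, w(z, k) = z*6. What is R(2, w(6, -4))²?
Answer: 49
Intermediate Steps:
w(z, k) = 6*z
R(L, M) = 7
R(2, w(6, -4))² = 7² = 49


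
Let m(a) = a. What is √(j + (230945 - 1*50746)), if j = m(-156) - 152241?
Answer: √27802 ≈ 166.74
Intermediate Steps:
j = -152397 (j = -156 - 152241 = -152397)
√(j + (230945 - 1*50746)) = √(-152397 + (230945 - 1*50746)) = √(-152397 + (230945 - 50746)) = √(-152397 + 180199) = √27802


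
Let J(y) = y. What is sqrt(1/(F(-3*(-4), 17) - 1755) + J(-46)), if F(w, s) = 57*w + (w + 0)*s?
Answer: I*sqrt(119649)/51 ≈ 6.7824*I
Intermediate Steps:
F(w, s) = 57*w + s*w (F(w, s) = 57*w + w*s = 57*w + s*w)
sqrt(1/(F(-3*(-4), 17) - 1755) + J(-46)) = sqrt(1/((-3*(-4))*(57 + 17) - 1755) - 46) = sqrt(1/(12*74 - 1755) - 46) = sqrt(1/(888 - 1755) - 46) = sqrt(1/(-867) - 46) = sqrt(-1/867 - 46) = sqrt(-39883/867) = I*sqrt(119649)/51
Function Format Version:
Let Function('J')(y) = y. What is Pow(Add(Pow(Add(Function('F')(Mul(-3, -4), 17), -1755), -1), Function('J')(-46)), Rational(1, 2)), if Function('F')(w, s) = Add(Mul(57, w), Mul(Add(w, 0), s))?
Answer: Mul(Rational(1, 51), I, Pow(119649, Rational(1, 2))) ≈ Mul(6.7824, I)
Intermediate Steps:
Function('F')(w, s) = Add(Mul(57, w), Mul(s, w)) (Function('F')(w, s) = Add(Mul(57, w), Mul(w, s)) = Add(Mul(57, w), Mul(s, w)))
Pow(Add(Pow(Add(Function('F')(Mul(-3, -4), 17), -1755), -1), Function('J')(-46)), Rational(1, 2)) = Pow(Add(Pow(Add(Mul(Mul(-3, -4), Add(57, 17)), -1755), -1), -46), Rational(1, 2)) = Pow(Add(Pow(Add(Mul(12, 74), -1755), -1), -46), Rational(1, 2)) = Pow(Add(Pow(Add(888, -1755), -1), -46), Rational(1, 2)) = Pow(Add(Pow(-867, -1), -46), Rational(1, 2)) = Pow(Add(Rational(-1, 867), -46), Rational(1, 2)) = Pow(Rational(-39883, 867), Rational(1, 2)) = Mul(Rational(1, 51), I, Pow(119649, Rational(1, 2)))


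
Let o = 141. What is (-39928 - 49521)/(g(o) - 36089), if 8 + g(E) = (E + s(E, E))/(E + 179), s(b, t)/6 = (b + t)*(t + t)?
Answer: 5724736/2214751 ≈ 2.5848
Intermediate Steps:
s(b, t) = 12*t*(b + t) (s(b, t) = 6*((b + t)*(t + t)) = 6*((b + t)*(2*t)) = 6*(2*t*(b + t)) = 12*t*(b + t))
g(E) = -8 + (E + 24*E²)/(179 + E) (g(E) = -8 + (E + 12*E*(E + E))/(E + 179) = -8 + (E + 12*E*(2*E))/(179 + E) = -8 + (E + 24*E²)/(179 + E))
(-39928 - 49521)/(g(o) - 36089) = (-39928 - 49521)/((-1432 - 7*141 + 24*141²)/(179 + 141) - 36089) = -89449/((-1432 - 987 + 24*19881)/320 - 36089) = -89449/((-1432 - 987 + 477144)/320 - 36089) = -89449/((1/320)*474725 - 36089) = -89449/(94945/64 - 36089) = -89449/(-2214751/64) = -89449*(-64/2214751) = 5724736/2214751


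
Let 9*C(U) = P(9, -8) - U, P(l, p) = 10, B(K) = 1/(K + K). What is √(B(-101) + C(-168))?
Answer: √7261294/606 ≈ 4.4467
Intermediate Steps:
B(K) = 1/(2*K)
C(U) = 10/9 - U/9 (C(U) = (10 - U)/9 = 10/9 - U/9)
√(B(-101) + C(-168)) = √((½)/(-101) + (10/9 - ⅑*(-168))) = √((½)*(-1/101) + (10/9 + 56/3)) = √(-1/202 + 178/9) = √(35947/1818) = √7261294/606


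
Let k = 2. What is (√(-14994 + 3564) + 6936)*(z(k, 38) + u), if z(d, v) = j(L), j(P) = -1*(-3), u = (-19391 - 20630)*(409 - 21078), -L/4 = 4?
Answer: 5737417944672 + 2481582156*I*√1270 ≈ 5.7374e+12 + 8.8436e+10*I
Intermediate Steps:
L = -16 (L = -4*4 = -16)
u = 827194049 (u = -40021*(-20669) = 827194049)
j(P) = 3
z(d, v) = 3
(√(-14994 + 3564) + 6936)*(z(k, 38) + u) = (√(-14994 + 3564) + 6936)*(3 + 827194049) = (√(-11430) + 6936)*827194052 = (3*I*√1270 + 6936)*827194052 = (6936 + 3*I*√1270)*827194052 = 5737417944672 + 2481582156*I*√1270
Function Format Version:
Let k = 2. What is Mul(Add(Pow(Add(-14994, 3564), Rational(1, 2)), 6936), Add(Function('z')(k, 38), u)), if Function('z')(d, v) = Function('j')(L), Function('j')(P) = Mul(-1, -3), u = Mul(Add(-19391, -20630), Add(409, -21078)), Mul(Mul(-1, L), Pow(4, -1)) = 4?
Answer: Add(5737417944672, Mul(2481582156, I, Pow(1270, Rational(1, 2)))) ≈ Add(5.7374e+12, Mul(8.8436e+10, I))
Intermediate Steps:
L = -16 (L = Mul(-4, 4) = -16)
u = 827194049 (u = Mul(-40021, -20669) = 827194049)
Function('j')(P) = 3
Function('z')(d, v) = 3
Mul(Add(Pow(Add(-14994, 3564), Rational(1, 2)), 6936), Add(Function('z')(k, 38), u)) = Mul(Add(Pow(Add(-14994, 3564), Rational(1, 2)), 6936), Add(3, 827194049)) = Mul(Add(Pow(-11430, Rational(1, 2)), 6936), 827194052) = Mul(Add(Mul(3, I, Pow(1270, Rational(1, 2))), 6936), 827194052) = Mul(Add(6936, Mul(3, I, Pow(1270, Rational(1, 2)))), 827194052) = Add(5737417944672, Mul(2481582156, I, Pow(1270, Rational(1, 2))))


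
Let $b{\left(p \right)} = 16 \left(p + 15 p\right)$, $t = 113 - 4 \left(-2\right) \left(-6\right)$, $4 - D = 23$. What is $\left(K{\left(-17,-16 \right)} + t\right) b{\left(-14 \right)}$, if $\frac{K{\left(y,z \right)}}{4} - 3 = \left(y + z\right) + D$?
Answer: $469504$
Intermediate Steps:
$D = -19$ ($D = 4 - 23 = -19$)
$t = 65$ ($t = 113 - \left(-8\right) \left(-6\right) = 113 - 48 = 65$)
$b{\left(p \right)} = 256 p$ ($b{\left(p \right)} = 16 \cdot 16 p = 256 p$)
$K{\left(y,z \right)} = -64 + 4 y + 4 z$ ($K{\left(y,z \right)} = 12 + 4 \left(\left(y + z\right) - 19\right) = 12 + 4 \left(-19 + y + z\right) = 12 + \left(-76 + 4 y + 4 z\right) = -64 + 4 y + 4 z$)
$\left(K{\left(-17,-16 \right)} + t\right) b{\left(-14 \right)} = \left(\left(-64 + 4 \left(-17\right) + 4 \left(-16\right)\right) + 65\right) 256 \left(-14\right) = \left(\left(-64 - 68 - 64\right) + 65\right) \left(-3584\right) = \left(-196 + 65\right) \left(-3584\right) = \left(-131\right) \left(-3584\right) = 469504$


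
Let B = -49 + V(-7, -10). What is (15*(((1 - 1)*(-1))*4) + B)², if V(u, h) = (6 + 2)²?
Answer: 225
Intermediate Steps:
V(u, h) = 64 (V(u, h) = 8² = 64)
B = 15 (B = -49 + 64 = 15)
(15*(((1 - 1)*(-1))*4) + B)² = (15*(((1 - 1)*(-1))*4) + 15)² = (15*((0*(-1))*4) + 15)² = (15*(0*4) + 15)² = (15*0 + 15)² = (0 + 15)² = 15² = 225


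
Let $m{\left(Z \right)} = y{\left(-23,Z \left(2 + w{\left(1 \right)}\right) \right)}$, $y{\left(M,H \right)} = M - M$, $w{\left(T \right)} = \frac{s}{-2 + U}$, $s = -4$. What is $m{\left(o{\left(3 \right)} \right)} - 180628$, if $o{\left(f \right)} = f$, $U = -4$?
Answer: $-180628$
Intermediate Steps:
$w{\left(T \right)} = \frac{2}{3}$ ($w{\left(T \right)} = \frac{1}{-2 - 4} \left(-4\right) = \frac{1}{-6} \left(-4\right) = \left(- \frac{1}{6}\right) \left(-4\right) = \frac{2}{3}$)
$y{\left(M,H \right)} = 0$
$m{\left(Z \right)} = 0$
$m{\left(o{\left(3 \right)} \right)} - 180628 = 0 - 180628 = -180628$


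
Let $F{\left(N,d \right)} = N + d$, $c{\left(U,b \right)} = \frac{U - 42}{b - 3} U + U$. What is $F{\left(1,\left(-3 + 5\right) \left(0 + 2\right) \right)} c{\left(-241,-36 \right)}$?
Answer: $- \frac{388010}{39} \approx -9949.0$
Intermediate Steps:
$c{\left(U,b \right)} = U + \frac{U \left(-42 + U\right)}{-3 + b}$ ($c{\left(U,b \right)} = \frac{-42 + U}{-3 + b} U + U = \frac{U \left(-42 + U\right)}{-3 + b} + U = U + \frac{U \left(-42 + U\right)}{-3 + b}$)
$F{\left(1,\left(-3 + 5\right) \left(0 + 2\right) \right)} c{\left(-241,-36 \right)} = \left(1 + \left(-3 + 5\right) \left(0 + 2\right)\right) \left(- \frac{241 \left(-45 - 241 - 36\right)}{-3 - 36}\right) = \left(1 + 2 \cdot 2\right) \left(\left(-241\right) \frac{1}{-39} \left(-322\right)\right) = \left(1 + 4\right) \left(\left(-241\right) \left(- \frac{1}{39}\right) \left(-322\right)\right) = 5 \left(- \frac{77602}{39}\right) = - \frac{388010}{39}$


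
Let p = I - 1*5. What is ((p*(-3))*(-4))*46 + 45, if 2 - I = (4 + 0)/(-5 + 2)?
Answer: -875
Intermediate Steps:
I = 10/3 (I = 2 - (4 + 0)/(-5 + 2) = 2 - 4/(-3) = 2 - 4*(-1)/3 = 2 - 1*(-4/3) = 2 + 4/3 = 10/3 ≈ 3.3333)
p = -5/3 (p = 10/3 - 1*5 = 10/3 - 5 = -5/3 ≈ -1.6667)
((p*(-3))*(-4))*46 + 45 = (-5/3*(-3)*(-4))*46 + 45 = (5*(-4))*46 + 45 = -20*46 + 45 = -920 + 45 = -875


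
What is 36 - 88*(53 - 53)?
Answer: 36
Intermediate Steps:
36 - 88*(53 - 53) = 36 - 88*0 = 36 + 0 = 36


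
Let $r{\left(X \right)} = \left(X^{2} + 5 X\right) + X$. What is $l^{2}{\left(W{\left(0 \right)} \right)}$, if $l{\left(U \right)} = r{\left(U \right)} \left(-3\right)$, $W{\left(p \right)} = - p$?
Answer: $0$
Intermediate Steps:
$r{\left(X \right)} = X^{2} + 6 X$
$l{\left(U \right)} = - 3 U \left(6 + U\right)$ ($l{\left(U \right)} = U \left(6 + U\right) \left(-3\right) = - 3 U \left(6 + U\right)$)
$l^{2}{\left(W{\left(0 \right)} \right)} = \left(- 3 \left(\left(-1\right) 0\right) \left(6 - 0\right)\right)^{2} = \left(\left(-3\right) 0 \left(6 + 0\right)\right)^{2} = \left(\left(-3\right) 0 \cdot 6\right)^{2} = 0^{2} = 0$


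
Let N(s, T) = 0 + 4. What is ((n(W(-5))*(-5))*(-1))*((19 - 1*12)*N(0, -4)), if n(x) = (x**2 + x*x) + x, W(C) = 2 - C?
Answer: 14700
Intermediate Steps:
n(x) = x + 2*x**2 (n(x) = (x**2 + x**2) + x = 2*x**2 + x = x + 2*x**2)
N(s, T) = 4
((n(W(-5))*(-5))*(-1))*((19 - 1*12)*N(0, -4)) = ((((2 - 1*(-5))*(1 + 2*(2 - 1*(-5))))*(-5))*(-1))*((19 - 1*12)*4) = ((((2 + 5)*(1 + 2*(2 + 5)))*(-5))*(-1))*((19 - 12)*4) = (((7*(1 + 2*7))*(-5))*(-1))*(7*4) = (((7*(1 + 14))*(-5))*(-1))*28 = (((7*15)*(-5))*(-1))*28 = ((105*(-5))*(-1))*28 = -525*(-1)*28 = 525*28 = 14700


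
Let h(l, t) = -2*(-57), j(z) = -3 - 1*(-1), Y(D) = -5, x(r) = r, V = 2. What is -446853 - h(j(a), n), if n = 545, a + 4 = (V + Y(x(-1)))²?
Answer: -446967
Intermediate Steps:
a = 5 (a = -4 + (2 - 5)² = -4 + (-3)² = -4 + 9 = 5)
j(z) = -2 (j(z) = -3 + 1 = -2)
h(l, t) = 114
-446853 - h(j(a), n) = -446853 - 1*114 = -446853 - 114 = -446967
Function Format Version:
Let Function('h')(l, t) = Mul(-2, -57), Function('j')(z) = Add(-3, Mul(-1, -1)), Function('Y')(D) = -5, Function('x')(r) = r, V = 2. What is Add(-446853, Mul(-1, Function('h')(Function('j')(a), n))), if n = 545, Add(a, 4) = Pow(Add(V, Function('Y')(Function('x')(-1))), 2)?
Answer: -446967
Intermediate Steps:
a = 5 (a = Add(-4, Pow(Add(2, -5), 2)) = Add(-4, Pow(-3, 2)) = Add(-4, 9) = 5)
Function('j')(z) = -2 (Function('j')(z) = Add(-3, 1) = -2)
Function('h')(l, t) = 114
Add(-446853, Mul(-1, Function('h')(Function('j')(a), n))) = Add(-446853, Mul(-1, 114)) = Add(-446853, -114) = -446967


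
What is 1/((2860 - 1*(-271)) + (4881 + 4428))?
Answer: 1/12440 ≈ 8.0386e-5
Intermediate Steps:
1/((2860 - 1*(-271)) + (4881 + 4428)) = 1/((2860 + 271) + 9309) = 1/(3131 + 9309) = 1/12440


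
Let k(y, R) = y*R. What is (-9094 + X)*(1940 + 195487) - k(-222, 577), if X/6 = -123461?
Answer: -148042482126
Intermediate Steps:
X = -740766 (X = 6*(-123461) = -740766)
k(y, R) = R*y
(-9094 + X)*(1940 + 195487) - k(-222, 577) = (-9094 - 740766)*(1940 + 195487) - 577*(-222) = -749860*197427 - 1*(-128094) = -148042610220 + 128094 = -148042482126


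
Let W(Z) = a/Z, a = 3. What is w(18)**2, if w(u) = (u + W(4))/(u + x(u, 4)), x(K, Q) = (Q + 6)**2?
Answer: 5625/222784 ≈ 0.025249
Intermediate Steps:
W(Z) = 3/Z
x(K, Q) = (6 + Q)**2
w(u) = (3/4 + u)/(100 + u) (w(u) = (u + 3/4)/(u + (6 + 4)**2) = (u + 3*(1/4))/(u + 10**2) = (u + 3/4)/(u + 100) = (3/4 + u)/(100 + u))
w(18)**2 = ((3/4 + 18)/(100 + 18))**2 = ((75/4)/118)**2 = ((1/118)*(75/4))**2 = (75/472)**2 = 5625/222784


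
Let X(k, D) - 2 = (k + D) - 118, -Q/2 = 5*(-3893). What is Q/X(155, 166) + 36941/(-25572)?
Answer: 197589011/1048452 ≈ 188.46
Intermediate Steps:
Q = 38930 (Q = -10*(-3893) = -2*(-19465) = 38930)
X(k, D) = -116 + D + k (X(k, D) = 2 + ((k + D) - 118) = 2 + ((D + k) - 118) = 2 + (-118 + D + k) = -116 + D + k)
Q/X(155, 166) + 36941/(-25572) = 38930/(-116 + 166 + 155) + 36941/(-25572) = 38930/205 + 36941*(-1/25572) = 38930*(1/205) - 36941/25572 = 7786/41 - 36941/25572 = 197589011/1048452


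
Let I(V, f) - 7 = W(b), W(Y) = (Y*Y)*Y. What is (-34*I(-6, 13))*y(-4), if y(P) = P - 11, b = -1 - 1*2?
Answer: -10200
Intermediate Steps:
b = -3 (b = -1 - 2 = -3)
y(P) = -11 + P
W(Y) = Y³ (W(Y) = Y²*Y = Y³)
I(V, f) = -20 (I(V, f) = 7 + (-3)³ = 7 - 27 = -20)
(-34*I(-6, 13))*y(-4) = (-34*(-20))*(-11 - 4) = 680*(-15) = -10200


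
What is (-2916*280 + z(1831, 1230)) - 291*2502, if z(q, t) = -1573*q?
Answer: -4424725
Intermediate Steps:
(-2916*280 + z(1831, 1230)) - 291*2502 = (-2916*280 - 1573*1831) - 291*2502 = (-816480 - 2880163) - 728082 = -3696643 - 728082 = -4424725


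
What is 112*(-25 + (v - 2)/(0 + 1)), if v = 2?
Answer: -2800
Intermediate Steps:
112*(-25 + (v - 2)/(0 + 1)) = 112*(-25 + (2 - 2)/(0 + 1)) = 112*(-25 + 0/1) = 112*(-25 + 0*1) = 112*(-25 + 0) = 112*(-25) = -2800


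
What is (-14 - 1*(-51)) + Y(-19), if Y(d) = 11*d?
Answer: -172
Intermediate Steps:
(-14 - 1*(-51)) + Y(-19) = (-14 - 1*(-51)) + 11*(-19) = (-14 + 51) - 209 = 37 - 209 = -172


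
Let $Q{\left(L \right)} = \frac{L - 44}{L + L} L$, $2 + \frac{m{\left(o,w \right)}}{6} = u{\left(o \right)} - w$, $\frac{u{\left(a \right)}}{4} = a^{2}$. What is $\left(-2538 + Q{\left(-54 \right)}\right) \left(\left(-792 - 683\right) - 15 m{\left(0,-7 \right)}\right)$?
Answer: $4979975$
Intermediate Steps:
$u{\left(a \right)} = 4 a^{2}$
$m{\left(o,w \right)} = -12 - 6 w + 24 o^{2}$ ($m{\left(o,w \right)} = -12 + 6 \left(4 o^{2} - w\right) = -12 + 6 \left(- w + 4 o^{2}\right) = -12 + \left(- 6 w + 24 o^{2}\right) = -12 - 6 w + 24 o^{2}$)
$Q{\left(L \right)} = -22 + \frac{L}{2}$ ($Q{\left(L \right)} = \frac{-44 + L}{2 L} L = -22 + \frac{L}{2}$)
$\left(-2538 + Q{\left(-54 \right)}\right) \left(\left(-792 - 683\right) - 15 m{\left(0,-7 \right)}\right) = \left(-2538 + \left(-22 + \frac{1}{2} \left(-54\right)\right)\right) \left(\left(-792 - 683\right) - 15 \left(-12 - -42 + 24 \cdot 0^{2}\right)\right) = \left(-2538 - 49\right) \left(\left(-792 - 683\right) - 15 \left(-12 + 42 + 24 \cdot 0\right)\right) = \left(-2538 - 49\right) \left(-1475 - 15 \left(-12 + 42 + 0\right)\right) = - 2587 \left(-1475 - 450\right) = \left(-2587\right) \left(-1925\right) = 4979975$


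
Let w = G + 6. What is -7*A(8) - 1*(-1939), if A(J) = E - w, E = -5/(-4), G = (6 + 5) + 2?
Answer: 8253/4 ≈ 2063.3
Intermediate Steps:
G = 13 (G = 11 + 2 = 13)
E = 5/4 (E = -5*(-1/4) = 5/4 ≈ 1.2500)
w = 19 (w = 13 + 6 = 19)
A(J) = -71/4 (A(J) = 5/4 - 1*19 = 5/4 - 19 = -71/4)
-7*A(8) - 1*(-1939) = -7*(-71/4) - 1*(-1939) = 497/4 + 1939 = 8253/4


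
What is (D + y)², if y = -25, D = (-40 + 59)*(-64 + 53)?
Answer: 54756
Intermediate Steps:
D = -209 (D = 19*(-11) = -209)
(D + y)² = (-209 - 25)² = (-234)² = 54756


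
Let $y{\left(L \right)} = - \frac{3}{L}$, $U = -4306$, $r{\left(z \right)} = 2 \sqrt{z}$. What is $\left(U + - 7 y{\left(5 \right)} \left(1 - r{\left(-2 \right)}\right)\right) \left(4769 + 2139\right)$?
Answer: $- \frac{148584172}{5} - \frac{290136 i \sqrt{2}}{5} \approx -2.9717 \cdot 10^{7} - 82063.0 i$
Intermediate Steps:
$\left(U + - 7 y{\left(5 \right)} \left(1 - r{\left(-2 \right)}\right)\right) \left(4769 + 2139\right) = \left(-4306 + - 7 \left(- \frac{3}{5}\right) \left(1 - 2 \sqrt{-2}\right)\right) \left(4769 + 2139\right) = \left(-4306 + - 7 \left(\left(-3\right) \frac{1}{5}\right) \left(1 - 2 i \sqrt{2}\right)\right) 6908 = \left(-4306 + \left(-7\right) \left(- \frac{3}{5}\right) \left(1 - 2 i \sqrt{2}\right)\right) 6908 = \left(-4306 + \frac{21 \left(1 - 2 i \sqrt{2}\right)}{5}\right) 6908 = \left(-4306 + \left(\frac{21}{5} - \frac{42 i \sqrt{2}}{5}\right)\right) 6908 = \left(- \frac{21509}{5} - \frac{42 i \sqrt{2}}{5}\right) 6908 = - \frac{148584172}{5} - \frac{290136 i \sqrt{2}}{5}$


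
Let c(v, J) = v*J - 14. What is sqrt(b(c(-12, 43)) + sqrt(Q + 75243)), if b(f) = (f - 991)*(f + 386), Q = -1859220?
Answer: sqrt(219024 + I*sqrt(1783977)) ≈ 468.0 + 1.427*I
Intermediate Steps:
c(v, J) = -14 + J*v (c(v, J) = J*v - 14 = -14 + J*v)
b(f) = (-991 + f)*(386 + f)
sqrt(b(c(-12, 43)) + sqrt(Q + 75243)) = sqrt((-382526 + (-14 + 43*(-12))**2 - 605*(-14 + 43*(-12))) + sqrt(-1859220 + 75243)) = sqrt((-382526 + (-14 - 516)**2 - 605*(-14 - 516)) + sqrt(-1783977)) = sqrt((-382526 + (-530)**2 - 605*(-530)) + I*sqrt(1783977)) = sqrt((-382526 + 280900 + 320650) + I*sqrt(1783977)) = sqrt(219024 + I*sqrt(1783977))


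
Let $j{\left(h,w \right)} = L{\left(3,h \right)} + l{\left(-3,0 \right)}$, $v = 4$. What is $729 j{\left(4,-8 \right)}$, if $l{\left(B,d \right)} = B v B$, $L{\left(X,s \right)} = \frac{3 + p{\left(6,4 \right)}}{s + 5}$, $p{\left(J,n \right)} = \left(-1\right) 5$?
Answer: $26082$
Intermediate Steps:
$p{\left(J,n \right)} = -5$
$L{\left(X,s \right)} = - \frac{2}{5 + s}$ ($L{\left(X,s \right)} = \frac{3 - 5}{s + 5} = - \frac{2}{5 + s}$)
$l{\left(B,d \right)} = 4 B^{2}$ ($l{\left(B,d \right)} = B 4 B = 4 B B = 4 B^{2}$)
$j{\left(h,w \right)} = 36 - \frac{2}{5 + h}$ ($j{\left(h,w \right)} = - \frac{2}{5 + h} + 4 \left(-3\right)^{2} = - \frac{2}{5 + h} + 4 \cdot 9 = - \frac{2}{5 + h} + 36 = 36 - \frac{2}{5 + h}$)
$729 j{\left(4,-8 \right)} = 729 \frac{2 \left(89 + 18 \cdot 4\right)}{5 + 4} = 729 \frac{2 \left(89 + 72\right)}{9} = 729 \cdot 2 \cdot \frac{1}{9} \cdot 161 = 729 \cdot \frac{322}{9} = 26082$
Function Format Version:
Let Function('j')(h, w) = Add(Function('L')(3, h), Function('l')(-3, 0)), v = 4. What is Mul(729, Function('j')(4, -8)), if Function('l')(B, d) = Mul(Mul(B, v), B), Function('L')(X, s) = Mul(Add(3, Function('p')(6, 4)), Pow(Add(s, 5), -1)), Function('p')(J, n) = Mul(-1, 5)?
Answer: 26082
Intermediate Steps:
Function('p')(J, n) = -5
Function('L')(X, s) = Mul(-2, Pow(Add(5, s), -1)) (Function('L')(X, s) = Mul(Add(3, -5), Pow(Add(s, 5), -1)) = Mul(-2, Pow(Add(5, s), -1)))
Function('l')(B, d) = Mul(4, Pow(B, 2)) (Function('l')(B, d) = Mul(Mul(B, 4), B) = Mul(Mul(4, B), B) = Mul(4, Pow(B, 2)))
Function('j')(h, w) = Add(36, Mul(-2, Pow(Add(5, h), -1))) (Function('j')(h, w) = Add(Mul(-2, Pow(Add(5, h), -1)), Mul(4, Pow(-3, 2))) = Add(Mul(-2, Pow(Add(5, h), -1)), Mul(4, 9)) = Add(Mul(-2, Pow(Add(5, h), -1)), 36) = Add(36, Mul(-2, Pow(Add(5, h), -1))))
Mul(729, Function('j')(4, -8)) = Mul(729, Mul(2, Pow(Add(5, 4), -1), Add(89, Mul(18, 4)))) = Mul(729, Mul(2, Pow(9, -1), Add(89, 72))) = Mul(729, Mul(2, Rational(1, 9), 161)) = Mul(729, Rational(322, 9)) = 26082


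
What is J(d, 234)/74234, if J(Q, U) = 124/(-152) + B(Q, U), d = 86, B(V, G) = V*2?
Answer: 6505/2820892 ≈ 0.0023060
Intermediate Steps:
B(V, G) = 2*V
J(Q, U) = -31/38 + 2*Q (J(Q, U) = 124/(-152) + 2*Q = 124*(-1/152) + 2*Q = -31/38 + 2*Q)
J(d, 234)/74234 = (-31/38 + 2*86)/74234 = (-31/38 + 172)*(1/74234) = (6505/38)*(1/74234) = 6505/2820892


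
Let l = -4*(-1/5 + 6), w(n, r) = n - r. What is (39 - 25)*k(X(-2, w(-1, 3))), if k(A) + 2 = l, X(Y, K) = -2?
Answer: -1764/5 ≈ -352.80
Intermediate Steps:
l = -116/5 (l = -4*(-1*⅕ + 6) = -4*(-⅕ + 6) = -4*29/5 = -116/5 ≈ -23.200)
k(A) = -126/5 (k(A) = -2 - 116/5 = -126/5)
(39 - 25)*k(X(-2, w(-1, 3))) = (39 - 25)*(-126/5) = 14*(-126/5) = -1764/5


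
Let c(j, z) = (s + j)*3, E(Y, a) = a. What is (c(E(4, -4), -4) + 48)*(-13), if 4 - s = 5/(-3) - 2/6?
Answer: -702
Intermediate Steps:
s = 6 (s = 4 - (5/(-3) - 2/6) = 4 - (5*(-1/3) - 2*1/6) = 4 - (-5/3 - 1/3) = 4 - 1*(-2) = 4 + 2 = 6)
c(j, z) = 18 + 3*j (c(j, z) = (6 + j)*3 = 18 + 3*j)
(c(E(4, -4), -4) + 48)*(-13) = ((18 + 3*(-4)) + 48)*(-13) = ((18 - 12) + 48)*(-13) = (6 + 48)*(-13) = 54*(-13) = -702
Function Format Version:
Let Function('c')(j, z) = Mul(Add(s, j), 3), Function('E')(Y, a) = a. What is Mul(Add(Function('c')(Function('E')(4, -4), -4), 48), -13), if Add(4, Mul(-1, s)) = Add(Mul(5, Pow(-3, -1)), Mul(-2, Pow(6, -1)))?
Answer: -702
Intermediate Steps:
s = 6 (s = Add(4, Mul(-1, Add(Mul(5, Pow(-3, -1)), Mul(-2, Pow(6, -1))))) = Add(4, Mul(-1, Add(Mul(5, Rational(-1, 3)), Mul(-2, Rational(1, 6))))) = Add(4, Mul(-1, Add(Rational(-5, 3), Rational(-1, 3)))) = Add(4, Mul(-1, -2)) = Add(4, 2) = 6)
Function('c')(j, z) = Add(18, Mul(3, j)) (Function('c')(j, z) = Mul(Add(6, j), 3) = Add(18, Mul(3, j)))
Mul(Add(Function('c')(Function('E')(4, -4), -4), 48), -13) = Mul(Add(Add(18, Mul(3, -4)), 48), -13) = Mul(Add(Add(18, -12), 48), -13) = Mul(Add(6, 48), -13) = Mul(54, -13) = -702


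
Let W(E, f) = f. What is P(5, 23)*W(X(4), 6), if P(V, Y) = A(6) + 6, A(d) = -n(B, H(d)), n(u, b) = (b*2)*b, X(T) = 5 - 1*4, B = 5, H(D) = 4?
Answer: -156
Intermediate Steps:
X(T) = 1 (X(T) = 5 - 4 = 1)
n(u, b) = 2*b² (n(u, b) = (2*b)*b = 2*b²)
A(d) = -32 (A(d) = -2*4² = -2*16 = -1*32 = -32)
P(V, Y) = -26 (P(V, Y) = -32 + 6 = -26)
P(5, 23)*W(X(4), 6) = -26*6 = -156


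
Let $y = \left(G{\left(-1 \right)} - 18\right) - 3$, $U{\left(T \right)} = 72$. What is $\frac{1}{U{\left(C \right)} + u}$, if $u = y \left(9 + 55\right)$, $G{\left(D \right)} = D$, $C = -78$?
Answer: $- \frac{1}{1336} \approx -0.0007485$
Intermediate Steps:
$y = -22$ ($y = \left(-1 - 18\right) - 3 = -19 - 3 = -22$)
$u = -1408$ ($u = - 22 \left(9 + 55\right) = \left(-22\right) 64 = -1408$)
$\frac{1}{U{\left(C \right)} + u} = \frac{1}{72 - 1408} = \frac{1}{-1336} = - \frac{1}{1336}$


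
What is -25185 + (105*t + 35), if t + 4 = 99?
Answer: -15175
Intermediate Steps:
t = 95 (t = -4 + 99 = 95)
-25185 + (105*t + 35) = -25185 + (105*95 + 35) = -25185 + (9975 + 35) = -25185 + 10010 = -15175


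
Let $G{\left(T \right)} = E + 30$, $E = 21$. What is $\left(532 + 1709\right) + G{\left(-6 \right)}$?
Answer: $2292$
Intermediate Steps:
$G{\left(T \right)} = 51$ ($G{\left(T \right)} = 21 + 30 = 51$)
$\left(532 + 1709\right) + G{\left(-6 \right)} = \left(532 + 1709\right) + 51 = 2241 + 51 = 2292$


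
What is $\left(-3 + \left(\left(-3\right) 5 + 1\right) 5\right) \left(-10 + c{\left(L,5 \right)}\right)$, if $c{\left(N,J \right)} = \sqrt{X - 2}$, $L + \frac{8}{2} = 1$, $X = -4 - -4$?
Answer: $730 - 73 i \sqrt{2} \approx 730.0 - 103.24 i$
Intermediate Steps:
$X = 0$ ($X = -4 + 4 = 0$)
$L = -3$ ($L = -4 + 1 = -3$)
$c{\left(N,J \right)} = i \sqrt{2}$ ($c{\left(N,J \right)} = \sqrt{0 - 2} = \sqrt{-2} = i \sqrt{2}$)
$\left(-3 + \left(\left(-3\right) 5 + 1\right) 5\right) \left(-10 + c{\left(L,5 \right)}\right) = \left(-3 + \left(\left(-3\right) 5 + 1\right) 5\right) \left(-10 + i \sqrt{2}\right) = \left(-3 + \left(-15 + 1\right) 5\right) \left(-10 + i \sqrt{2}\right) = \left(-3 - 70\right) \left(-10 + i \sqrt{2}\right) = - 73 \left(-10 + i \sqrt{2}\right) = 730 - 73 i \sqrt{2}$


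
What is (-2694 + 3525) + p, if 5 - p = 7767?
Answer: -6931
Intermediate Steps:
p = -7762 (p = 5 - 1*7767 = 5 - 7767 = -7762)
(-2694 + 3525) + p = (-2694 + 3525) - 7762 = 831 - 7762 = -6931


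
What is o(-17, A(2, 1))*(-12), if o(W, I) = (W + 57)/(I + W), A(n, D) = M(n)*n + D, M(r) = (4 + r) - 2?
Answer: 60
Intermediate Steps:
M(r) = 2 + r
A(n, D) = D + n*(2 + n) (A(n, D) = (2 + n)*n + D = n*(2 + n) + D = D + n*(2 + n))
o(W, I) = (57 + W)/(I + W)
o(-17, A(2, 1))*(-12) = ((57 - 17)/((1 + 2*(2 + 2)) - 17))*(-12) = (40/((1 + 2*4) - 17))*(-12) = (40/((1 + 8) - 17))*(-12) = (40/(9 - 17))*(-12) = (40/(-8))*(-12) = -1/8*40*(-12) = -5*(-12) = 60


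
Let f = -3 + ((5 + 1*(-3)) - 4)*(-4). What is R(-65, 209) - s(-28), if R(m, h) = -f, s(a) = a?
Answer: 23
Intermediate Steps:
f = 5 (f = -3 + ((5 - 3) - 4)*(-4) = -3 + (2 - 4)*(-4) = -3 - 2*(-4) = -3 + 8 = 5)
R(m, h) = -5 (R(m, h) = -1*5 = -5)
R(-65, 209) - s(-28) = -5 - 1*(-28) = -5 + 28 = 23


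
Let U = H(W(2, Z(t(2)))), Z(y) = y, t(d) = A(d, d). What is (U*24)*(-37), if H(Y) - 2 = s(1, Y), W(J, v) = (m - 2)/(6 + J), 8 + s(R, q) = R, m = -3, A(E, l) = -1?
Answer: 4440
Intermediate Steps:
t(d) = -1
s(R, q) = -8 + R
W(J, v) = -5/(6 + J) (W(J, v) = (-3 - 2)/(6 + J) = -5/(6 + J))
H(Y) = -5 (H(Y) = 2 + (-8 + 1) = 2 - 7 = -5)
U = -5
(U*24)*(-37) = -5*24*(-37) = -120*(-37) = 4440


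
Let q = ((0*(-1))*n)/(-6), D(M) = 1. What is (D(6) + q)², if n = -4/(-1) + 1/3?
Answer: 1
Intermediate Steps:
n = 13/3 (n = -4*(-1) + 1*(⅓) = 4 + ⅓ = 13/3 ≈ 4.3333)
q = 0 (q = ((0*(-1))*(13/3))/(-6) = (0*(13/3))*(-⅙) = 0*(-⅙) = 0)
(D(6) + q)² = (1 + 0)² = 1² = 1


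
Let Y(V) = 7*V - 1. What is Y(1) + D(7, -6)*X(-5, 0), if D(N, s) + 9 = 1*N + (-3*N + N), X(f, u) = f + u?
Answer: 86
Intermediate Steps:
D(N, s) = -9 - N (D(N, s) = -9 + (1*N + (-3*N + N)) = -9 + (N - 2*N) = -9 - N)
Y(V) = -1 + 7*V
Y(1) + D(7, -6)*X(-5, 0) = (-1 + 7*1) + (-9 - 1*7)*(-5 + 0) = (-1 + 7) + (-9 - 7)*(-5) = 6 - 16*(-5) = 6 + 80 = 86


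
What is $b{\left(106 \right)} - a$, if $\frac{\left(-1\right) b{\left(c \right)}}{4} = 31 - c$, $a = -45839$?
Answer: $46139$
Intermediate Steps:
$b{\left(c \right)} = -124 + 4 c$ ($b{\left(c \right)} = - 4 \left(31 - c\right) = -124 + 4 c$)
$b{\left(106 \right)} - a = \left(-124 + 4 \cdot 106\right) - -45839 = \left(-124 + 424\right) + 45839 = 300 + 45839 = 46139$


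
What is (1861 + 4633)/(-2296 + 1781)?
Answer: -6494/515 ≈ -12.610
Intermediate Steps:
(1861 + 4633)/(-2296 + 1781) = 6494/(-515) = 6494*(-1/515) = -6494/515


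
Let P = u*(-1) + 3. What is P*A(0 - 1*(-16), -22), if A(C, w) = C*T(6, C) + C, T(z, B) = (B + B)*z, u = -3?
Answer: 18528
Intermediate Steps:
T(z, B) = 2*B*z (T(z, B) = (2*B)*z = 2*B*z)
A(C, w) = C + 12*C² (A(C, w) = C*(2*C*6) + C = C*(12*C) + C = 12*C² + C = C + 12*C²)
P = 6 (P = -3*(-1) + 3 = 3 + 3 = 6)
P*A(0 - 1*(-16), -22) = 6*((0 - 1*(-16))*(1 + 12*(0 - 1*(-16)))) = 6*((0 + 16)*(1 + 12*(0 + 16))) = 6*(16*(1 + 12*16)) = 6*(16*(1 + 192)) = 6*(16*193) = 6*3088 = 18528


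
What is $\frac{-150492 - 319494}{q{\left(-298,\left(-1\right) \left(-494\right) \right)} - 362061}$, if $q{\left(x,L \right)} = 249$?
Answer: $\frac{7121}{5482} \approx 1.299$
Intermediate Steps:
$\frac{-150492 - 319494}{q{\left(-298,\left(-1\right) \left(-494\right) \right)} - 362061} = \frac{-150492 - 319494}{249 - 362061} = - \frac{469986}{-361812} = \left(-469986\right) \left(- \frac{1}{361812}\right) = \frac{7121}{5482}$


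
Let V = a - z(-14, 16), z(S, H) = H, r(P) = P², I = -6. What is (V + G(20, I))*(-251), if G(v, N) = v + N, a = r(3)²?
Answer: -19829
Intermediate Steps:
a = 81 (a = (3²)² = 9² = 81)
G(v, N) = N + v
V = 65 (V = 81 - 1*16 = 81 - 16 = 65)
(V + G(20, I))*(-251) = (65 + (-6 + 20))*(-251) = (65 + 14)*(-251) = 79*(-251) = -19829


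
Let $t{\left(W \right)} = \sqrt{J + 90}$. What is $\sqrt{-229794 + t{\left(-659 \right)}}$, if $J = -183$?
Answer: $\sqrt{-229794 + i \sqrt{93}} \approx 0.01 + 479.37 i$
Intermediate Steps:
$t{\left(W \right)} = i \sqrt{93}$ ($t{\left(W \right)} = \sqrt{-183 + 90} = \sqrt{-93} = i \sqrt{93}$)
$\sqrt{-229794 + t{\left(-659 \right)}} = \sqrt{-229794 + i \sqrt{93}}$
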